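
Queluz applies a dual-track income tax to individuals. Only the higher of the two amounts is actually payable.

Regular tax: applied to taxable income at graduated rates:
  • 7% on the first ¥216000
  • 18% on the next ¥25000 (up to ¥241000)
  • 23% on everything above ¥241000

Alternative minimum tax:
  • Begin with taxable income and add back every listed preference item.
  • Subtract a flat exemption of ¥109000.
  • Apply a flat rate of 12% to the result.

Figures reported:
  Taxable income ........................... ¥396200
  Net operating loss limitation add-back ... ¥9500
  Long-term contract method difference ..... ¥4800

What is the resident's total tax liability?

Alternative minimum tax:
  Adjusted income: ¥396200 + ¥9500 + ¥4800 = ¥410500
  Less exemption ¥109000 → base ¥301500
  ¥301500 × 12% = ¥36180

Regular tax:
  ¥216000 × 7% = ¥15120
  ¥25000 × 18% = ¥4500
  ¥155200 × 23% = ¥35696
  → ¥55316

¥55316 > ¥36180, so the regular tax governs.

¥55316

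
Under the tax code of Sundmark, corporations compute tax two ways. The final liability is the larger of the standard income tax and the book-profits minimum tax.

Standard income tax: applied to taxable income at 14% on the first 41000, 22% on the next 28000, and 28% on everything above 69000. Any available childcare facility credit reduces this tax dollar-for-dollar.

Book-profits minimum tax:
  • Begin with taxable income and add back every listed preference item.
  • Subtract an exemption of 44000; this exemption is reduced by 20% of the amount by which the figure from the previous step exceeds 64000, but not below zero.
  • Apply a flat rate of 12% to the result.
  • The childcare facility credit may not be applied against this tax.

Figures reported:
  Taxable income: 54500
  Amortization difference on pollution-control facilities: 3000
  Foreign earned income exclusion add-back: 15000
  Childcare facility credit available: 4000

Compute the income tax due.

4710

Book-profits minimum tax:
  Adjusted income: 54500 + 3000 + 15000 = 72500
  Exemption: 44000 − 20% × (72500 − 64000) = 44000 − 1700 = 42300
  Base: 72500 − 42300 = 30200
  30200 × 12% = 3624

Standard income tax:
  41000 × 14% = 5740
  13500 × 22% = 2970
  → 8710
  Less childcare facility credit 4000 → 4710

4710 > 3624, so the standard income tax governs.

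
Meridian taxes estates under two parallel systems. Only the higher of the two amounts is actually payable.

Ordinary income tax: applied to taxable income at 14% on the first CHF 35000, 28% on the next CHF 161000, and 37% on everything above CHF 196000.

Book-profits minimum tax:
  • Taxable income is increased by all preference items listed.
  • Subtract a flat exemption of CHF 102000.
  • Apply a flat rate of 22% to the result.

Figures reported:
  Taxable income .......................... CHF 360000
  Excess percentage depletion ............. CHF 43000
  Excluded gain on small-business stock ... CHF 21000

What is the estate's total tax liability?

CHF 110660

Book-profits minimum tax:
  Adjusted income: CHF 360000 + CHF 43000 + CHF 21000 = CHF 424000
  Less exemption CHF 102000 → base CHF 322000
  CHF 322000 × 22% = CHF 70840

Ordinary income tax:
  CHF 35000 × 14% = CHF 4900
  CHF 161000 × 28% = CHF 45080
  CHF 164000 × 37% = CHF 60680
  → CHF 110660

CHF 110660 > CHF 70840, so the ordinary income tax governs.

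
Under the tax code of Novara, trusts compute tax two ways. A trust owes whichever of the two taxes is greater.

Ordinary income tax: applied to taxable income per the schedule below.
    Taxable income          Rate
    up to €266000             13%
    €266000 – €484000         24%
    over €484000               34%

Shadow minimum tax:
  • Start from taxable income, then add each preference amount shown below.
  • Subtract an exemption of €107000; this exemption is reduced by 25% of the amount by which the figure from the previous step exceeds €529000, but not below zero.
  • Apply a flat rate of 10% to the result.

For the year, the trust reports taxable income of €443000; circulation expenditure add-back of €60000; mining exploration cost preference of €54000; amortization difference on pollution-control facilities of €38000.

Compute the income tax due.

€77060

Ordinary income tax:
  €266000 × 13% = €34580
  €177000 × 24% = €42480
  → €77060

Shadow minimum tax:
  Adjusted income: €443000 + €60000 + €54000 + €38000 = €595000
  Exemption: €107000 − 25% × (€595000 − €529000) = €107000 − €16500 = €90500
  Base: €595000 − €90500 = €504500
  €504500 × 10% = €50450

€77060 > €50450, so the ordinary income tax governs.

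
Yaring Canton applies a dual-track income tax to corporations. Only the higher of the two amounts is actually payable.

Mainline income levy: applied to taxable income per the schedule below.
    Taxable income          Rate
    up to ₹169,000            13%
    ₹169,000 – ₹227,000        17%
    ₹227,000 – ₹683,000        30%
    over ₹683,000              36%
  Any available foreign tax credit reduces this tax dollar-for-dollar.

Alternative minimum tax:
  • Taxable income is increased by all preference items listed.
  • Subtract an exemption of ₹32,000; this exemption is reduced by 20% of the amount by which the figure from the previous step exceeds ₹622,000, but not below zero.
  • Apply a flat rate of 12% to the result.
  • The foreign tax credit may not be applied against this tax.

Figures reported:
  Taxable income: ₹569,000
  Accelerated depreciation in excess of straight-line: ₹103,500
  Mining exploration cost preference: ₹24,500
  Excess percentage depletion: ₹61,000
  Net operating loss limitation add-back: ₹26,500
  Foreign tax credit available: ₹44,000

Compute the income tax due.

Mainline income levy:
  ₹169,000 × 13% = ₹21,970
  ₹58,000 × 17% = ₹9,860
  ₹342,000 × 30% = ₹102,600
  → ₹134,430
  Less foreign tax credit ₹44,000 → ₹90,430

Alternative minimum tax:
  Adjusted income: ₹569,000 + ₹103,500 + ₹24,500 + ₹61,000 + ₹26,500 = ₹784,500
  Exemption: 20% × (₹784,500 − ₹622,000) = ₹32,500 ≥ ₹32,000, so the exemption is fully phased out
  Base: ₹784,500 − ₹0 = ₹784,500
  ₹784,500 × 12% = ₹94,140

₹94,140 > ₹90,430, so the alternative minimum tax is the binding amount.

₹94,140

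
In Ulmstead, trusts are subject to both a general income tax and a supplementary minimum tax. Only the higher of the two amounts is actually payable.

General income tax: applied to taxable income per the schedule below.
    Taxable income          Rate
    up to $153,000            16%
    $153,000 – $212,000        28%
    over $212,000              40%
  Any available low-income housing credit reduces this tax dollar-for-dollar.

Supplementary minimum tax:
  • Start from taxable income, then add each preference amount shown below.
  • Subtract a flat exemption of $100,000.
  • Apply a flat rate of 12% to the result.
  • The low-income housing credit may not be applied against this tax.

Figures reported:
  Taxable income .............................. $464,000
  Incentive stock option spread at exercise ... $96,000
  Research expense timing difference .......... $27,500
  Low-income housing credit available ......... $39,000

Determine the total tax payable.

$102,800

General income tax:
  $153,000 × 16% = $24,480
  $59,000 × 28% = $16,520
  $252,000 × 40% = $100,800
  → $141,800
  Less low-income housing credit $39,000 → $102,800

Supplementary minimum tax:
  Adjusted income: $464,000 + $96,000 + $27,500 = $587,500
  Less exemption $100,000 → base $487,500
  $487,500 × 12% = $58,500

$102,800 > $58,500, so the general income tax governs.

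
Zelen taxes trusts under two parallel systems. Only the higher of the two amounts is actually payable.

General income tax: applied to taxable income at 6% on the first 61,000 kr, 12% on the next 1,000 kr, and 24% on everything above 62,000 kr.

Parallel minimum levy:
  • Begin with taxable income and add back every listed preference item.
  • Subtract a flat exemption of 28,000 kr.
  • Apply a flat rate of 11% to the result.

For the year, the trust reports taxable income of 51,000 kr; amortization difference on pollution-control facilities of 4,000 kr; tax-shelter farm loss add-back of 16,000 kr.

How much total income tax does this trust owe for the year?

Parallel minimum levy:
  Adjusted income: 51,000 kr + 4,000 kr + 16,000 kr = 71,000 kr
  Less exemption 28,000 kr → base 43,000 kr
  43,000 kr × 11% = 4,730 kr

General income tax:
  51,000 kr × 6% = 3,060 kr

4,730 kr > 3,060 kr, so the parallel minimum levy is the binding amount.

4,730 kr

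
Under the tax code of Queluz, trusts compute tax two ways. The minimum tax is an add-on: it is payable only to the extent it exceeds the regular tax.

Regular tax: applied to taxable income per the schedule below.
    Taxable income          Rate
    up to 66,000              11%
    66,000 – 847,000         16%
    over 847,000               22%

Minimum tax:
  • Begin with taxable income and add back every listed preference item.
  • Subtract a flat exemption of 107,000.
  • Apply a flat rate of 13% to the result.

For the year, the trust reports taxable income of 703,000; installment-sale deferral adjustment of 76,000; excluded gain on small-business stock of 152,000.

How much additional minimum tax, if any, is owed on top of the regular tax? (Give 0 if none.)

0

Minimum tax:
  Adjusted income: 703,000 + 76,000 + 152,000 = 931,000
  Less exemption 107,000 → base 824,000
  824,000 × 13% = 107,120

Regular tax:
  66,000 × 11% = 7,260
  637,000 × 16% = 101,920
  → 109,180

107,120 ≤ 109,180, so no add-on is due.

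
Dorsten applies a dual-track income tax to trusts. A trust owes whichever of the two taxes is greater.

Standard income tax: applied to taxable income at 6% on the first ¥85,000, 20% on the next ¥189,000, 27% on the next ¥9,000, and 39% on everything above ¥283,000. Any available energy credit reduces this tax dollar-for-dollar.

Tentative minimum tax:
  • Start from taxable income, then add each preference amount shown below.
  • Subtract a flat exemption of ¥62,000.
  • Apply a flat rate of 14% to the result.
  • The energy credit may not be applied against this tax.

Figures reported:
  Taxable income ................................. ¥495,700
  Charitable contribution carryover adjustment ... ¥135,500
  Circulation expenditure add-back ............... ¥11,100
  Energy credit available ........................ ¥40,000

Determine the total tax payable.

¥88,283

Standard income tax:
  ¥85,000 × 6% = ¥5,100
  ¥189,000 × 20% = ¥37,800
  ¥9,000 × 27% = ¥2,430
  ¥212,700 × 39% = ¥82,953
  → ¥128,283
  Less energy credit ¥40,000 → ¥88,283

Tentative minimum tax:
  Adjusted income: ¥495,700 + ¥135,500 + ¥11,100 = ¥642,300
  Less exemption ¥62,000 → base ¥580,300
  ¥580,300 × 14% = ¥81,242

¥88,283 > ¥81,242, so the standard income tax governs.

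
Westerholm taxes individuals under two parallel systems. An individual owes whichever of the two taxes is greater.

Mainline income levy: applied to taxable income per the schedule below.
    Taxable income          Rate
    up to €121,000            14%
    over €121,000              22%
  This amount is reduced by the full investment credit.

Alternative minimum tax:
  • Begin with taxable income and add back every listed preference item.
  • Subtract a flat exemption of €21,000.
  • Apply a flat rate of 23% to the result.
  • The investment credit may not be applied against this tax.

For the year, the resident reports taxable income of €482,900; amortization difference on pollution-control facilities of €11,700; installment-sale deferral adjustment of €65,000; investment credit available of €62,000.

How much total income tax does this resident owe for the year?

Alternative minimum tax:
  Adjusted income: €482,900 + €11,700 + €65,000 = €559,600
  Less exemption €21,000 → base €538,600
  €538,600 × 23% = €123,878

Mainline income levy:
  €121,000 × 14% = €16,940
  €361,900 × 22% = €79,618
  → €96,558
  Less investment credit €62,000 → €34,558

€123,878 > €34,558, so the alternative minimum tax is the binding amount.

€123,878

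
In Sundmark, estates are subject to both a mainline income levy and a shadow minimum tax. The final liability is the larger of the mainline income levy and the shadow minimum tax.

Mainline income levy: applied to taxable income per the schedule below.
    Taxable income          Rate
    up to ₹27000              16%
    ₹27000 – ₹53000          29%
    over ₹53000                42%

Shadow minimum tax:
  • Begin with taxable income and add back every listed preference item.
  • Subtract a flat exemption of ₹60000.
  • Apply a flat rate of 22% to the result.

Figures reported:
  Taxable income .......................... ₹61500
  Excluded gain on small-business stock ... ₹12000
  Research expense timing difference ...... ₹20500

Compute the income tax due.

Mainline income levy:
  ₹27000 × 16% = ₹4320
  ₹26000 × 29% = ₹7540
  ₹8500 × 42% = ₹3570
  → ₹15430

Shadow minimum tax:
  Adjusted income: ₹61500 + ₹12000 + ₹20500 = ₹94000
  Less exemption ₹60000 → base ₹34000
  ₹34000 × 22% = ₹7480

₹15430 > ₹7480, so the mainline income levy governs.

₹15430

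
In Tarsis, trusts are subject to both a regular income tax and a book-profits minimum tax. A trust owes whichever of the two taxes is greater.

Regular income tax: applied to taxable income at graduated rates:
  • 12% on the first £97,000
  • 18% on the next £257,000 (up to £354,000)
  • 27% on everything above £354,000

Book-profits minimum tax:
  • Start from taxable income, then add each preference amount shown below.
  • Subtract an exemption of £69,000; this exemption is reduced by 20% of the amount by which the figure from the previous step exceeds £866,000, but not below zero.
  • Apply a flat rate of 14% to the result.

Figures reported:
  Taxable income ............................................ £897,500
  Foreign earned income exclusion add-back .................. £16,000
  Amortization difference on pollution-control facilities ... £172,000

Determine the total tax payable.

Book-profits minimum tax:
  Adjusted income: £897,500 + £16,000 + £172,000 = £1,085,500
  Exemption: £69,000 − 20% × (£1,085,500 − £866,000) = £69,000 − £43,900 = £25,100
  Base: £1,085,500 − £25,100 = £1,060,400
  £1,060,400 × 14% = £148,456

Regular income tax:
  £97,000 × 12% = £11,640
  £257,000 × 18% = £46,260
  £543,500 × 27% = £146,745
  → £204,645

£204,645 > £148,456, so the regular income tax governs.

£204,645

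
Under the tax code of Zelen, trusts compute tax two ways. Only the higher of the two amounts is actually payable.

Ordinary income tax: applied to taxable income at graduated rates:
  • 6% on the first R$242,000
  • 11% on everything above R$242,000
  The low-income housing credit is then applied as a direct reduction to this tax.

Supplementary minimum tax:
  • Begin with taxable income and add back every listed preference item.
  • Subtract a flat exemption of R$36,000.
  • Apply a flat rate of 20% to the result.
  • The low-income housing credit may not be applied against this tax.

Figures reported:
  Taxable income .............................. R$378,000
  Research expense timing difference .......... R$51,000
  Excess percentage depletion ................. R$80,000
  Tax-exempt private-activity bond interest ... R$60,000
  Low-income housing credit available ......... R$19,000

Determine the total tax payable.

R$106,600

Ordinary income tax:
  R$242,000 × 6% = R$14,520
  R$136,000 × 11% = R$14,960
  → R$29,480
  Less low-income housing credit R$19,000 → R$10,480

Supplementary minimum tax:
  Adjusted income: R$378,000 + R$51,000 + R$80,000 + R$60,000 = R$569,000
  Less exemption R$36,000 → base R$533,000
  R$533,000 × 20% = R$106,600

R$106,600 > R$10,480, so the supplementary minimum tax is the binding amount.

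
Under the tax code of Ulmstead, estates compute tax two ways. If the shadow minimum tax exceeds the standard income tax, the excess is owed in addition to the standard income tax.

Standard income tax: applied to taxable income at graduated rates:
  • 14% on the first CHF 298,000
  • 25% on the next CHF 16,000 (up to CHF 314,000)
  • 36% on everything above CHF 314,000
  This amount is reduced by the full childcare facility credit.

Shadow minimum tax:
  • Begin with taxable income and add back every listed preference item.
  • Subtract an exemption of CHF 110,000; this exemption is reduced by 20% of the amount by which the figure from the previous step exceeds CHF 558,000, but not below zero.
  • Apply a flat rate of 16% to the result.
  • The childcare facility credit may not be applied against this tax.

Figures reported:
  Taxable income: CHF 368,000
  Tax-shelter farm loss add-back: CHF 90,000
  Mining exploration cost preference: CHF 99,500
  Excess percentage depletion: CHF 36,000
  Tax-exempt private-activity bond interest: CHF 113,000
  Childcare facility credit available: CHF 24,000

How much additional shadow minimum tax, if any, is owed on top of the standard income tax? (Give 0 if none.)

Standard income tax:
  CHF 298,000 × 14% = CHF 41,720
  CHF 16,000 × 25% = CHF 4,000
  CHF 54,000 × 36% = CHF 19,440
  → CHF 65,160
  Less childcare facility credit CHF 24,000 → CHF 41,160

Shadow minimum tax:
  Adjusted income: CHF 368,000 + CHF 90,000 + CHF 99,500 + CHF 36,000 + CHF 113,000 = CHF 706,500
  Exemption: CHF 110,000 − 20% × (CHF 706,500 − CHF 558,000) = CHF 110,000 − CHF 29,700 = CHF 80,300
  Base: CHF 706,500 − CHF 80,300 = CHF 626,200
  CHF 626,200 × 16% = CHF 100,192

Excess of shadow minimum tax over standard income tax: CHF 100,192 − CHF 41,160 = CHF 59,032.

CHF 59,032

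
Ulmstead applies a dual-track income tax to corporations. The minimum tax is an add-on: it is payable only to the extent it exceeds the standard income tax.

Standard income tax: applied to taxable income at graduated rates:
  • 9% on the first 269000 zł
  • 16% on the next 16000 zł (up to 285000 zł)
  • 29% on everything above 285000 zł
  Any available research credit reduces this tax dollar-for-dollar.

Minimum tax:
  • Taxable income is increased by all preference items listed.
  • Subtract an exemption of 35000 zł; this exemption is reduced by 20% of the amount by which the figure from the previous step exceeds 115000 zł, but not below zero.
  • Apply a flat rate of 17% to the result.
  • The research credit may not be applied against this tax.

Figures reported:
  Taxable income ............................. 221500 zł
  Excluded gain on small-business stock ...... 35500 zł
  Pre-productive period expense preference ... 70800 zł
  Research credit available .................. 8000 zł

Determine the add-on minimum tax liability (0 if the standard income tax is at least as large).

Standard income tax:
  221500 zł × 9% = 19935 zł
  Less research credit 8000 zł → 11935 zł

Minimum tax:
  Adjusted income: 221500 zł + 35500 zł + 70800 zł = 327800 zł
  Exemption: 20% × (327800 zł − 115000 zł) = 42560 zł ≥ 35000 zł, so the exemption is fully phased out
  Base: 327800 zł − 0 zł = 327800 zł
  327800 zł × 17% = 55726 zł

Excess of minimum tax over standard income tax: 55726 zł − 11935 zł = 43791 zł.

43791 zł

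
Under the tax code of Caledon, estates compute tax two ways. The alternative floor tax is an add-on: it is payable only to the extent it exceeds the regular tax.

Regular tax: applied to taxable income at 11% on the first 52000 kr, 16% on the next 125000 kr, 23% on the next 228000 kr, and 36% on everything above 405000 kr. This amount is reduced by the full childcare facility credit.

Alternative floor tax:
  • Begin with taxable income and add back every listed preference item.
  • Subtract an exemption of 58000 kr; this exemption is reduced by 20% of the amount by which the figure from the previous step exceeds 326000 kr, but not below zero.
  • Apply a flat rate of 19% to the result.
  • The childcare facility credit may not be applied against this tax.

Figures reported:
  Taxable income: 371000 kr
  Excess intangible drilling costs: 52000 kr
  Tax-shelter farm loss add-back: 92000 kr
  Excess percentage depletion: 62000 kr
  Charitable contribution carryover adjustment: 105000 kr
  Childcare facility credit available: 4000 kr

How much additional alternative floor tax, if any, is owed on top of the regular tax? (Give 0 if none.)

Alternative floor tax:
  Adjusted income: 371000 kr + 52000 kr + 92000 kr + 62000 kr + 105000 kr = 682000 kr
  Exemption: 20% × (682000 kr − 326000 kr) = 71200 kr ≥ 58000 kr, so the exemption is fully phased out
  Base: 682000 kr − 0 kr = 682000 kr
  682000 kr × 19% = 129580 kr

Regular tax:
  52000 kr × 11% = 5720 kr
  125000 kr × 16% = 20000 kr
  194000 kr × 23% = 44620 kr
  → 70340 kr
  Less childcare facility credit 4000 kr → 66340 kr

Excess of alternative floor tax over regular tax: 129580 kr − 66340 kr = 63240 kr.

63240 kr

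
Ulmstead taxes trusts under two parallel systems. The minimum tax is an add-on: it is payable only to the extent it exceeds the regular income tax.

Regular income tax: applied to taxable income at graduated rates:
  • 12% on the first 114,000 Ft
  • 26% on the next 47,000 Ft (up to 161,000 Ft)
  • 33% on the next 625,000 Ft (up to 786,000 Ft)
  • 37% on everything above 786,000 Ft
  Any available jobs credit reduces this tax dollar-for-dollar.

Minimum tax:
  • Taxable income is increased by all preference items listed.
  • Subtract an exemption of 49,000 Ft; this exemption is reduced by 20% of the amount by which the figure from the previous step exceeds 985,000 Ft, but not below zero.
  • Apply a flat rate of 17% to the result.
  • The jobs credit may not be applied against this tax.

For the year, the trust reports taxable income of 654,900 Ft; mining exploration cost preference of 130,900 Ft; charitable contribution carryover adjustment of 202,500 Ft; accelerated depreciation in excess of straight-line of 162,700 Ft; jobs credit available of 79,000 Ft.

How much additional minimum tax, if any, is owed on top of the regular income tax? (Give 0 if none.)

Minimum tax:
  Adjusted income: 654,900 Ft + 130,900 Ft + 202,500 Ft + 162,700 Ft = 1,151,000 Ft
  Exemption: 49,000 Ft − 20% × (1,151,000 Ft − 985,000 Ft) = 49,000 Ft − 33,200 Ft = 15,800 Ft
  Base: 1,151,000 Ft − 15,800 Ft = 1,135,200 Ft
  1,135,200 Ft × 17% = 192,984 Ft

Regular income tax:
  114,000 Ft × 12% = 13,680 Ft
  47,000 Ft × 26% = 12,220 Ft
  493,900 Ft × 33% = 162,987 Ft
  → 188,887 Ft
  Less jobs credit 79,000 Ft → 109,887 Ft

Excess of minimum tax over regular income tax: 192,984 Ft − 109,887 Ft = 83,097 Ft.

83,097 Ft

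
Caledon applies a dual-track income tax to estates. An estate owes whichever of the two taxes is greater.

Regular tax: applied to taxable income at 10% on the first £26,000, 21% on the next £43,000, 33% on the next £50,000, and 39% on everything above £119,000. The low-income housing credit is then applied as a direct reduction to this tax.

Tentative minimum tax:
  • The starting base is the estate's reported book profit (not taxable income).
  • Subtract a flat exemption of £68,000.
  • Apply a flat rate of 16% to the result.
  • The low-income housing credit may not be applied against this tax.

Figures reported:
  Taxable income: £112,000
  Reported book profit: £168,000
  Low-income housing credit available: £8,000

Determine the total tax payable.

Tentative minimum tax:
  Base (reported book profit): £168,000
  Less exemption £68,000 → base £100,000
  £100,000 × 16% = £16,000

Regular tax:
  £26,000 × 10% = £2,600
  £43,000 × 21% = £9,030
  £43,000 × 33% = £14,190
  → £25,820
  Less low-income housing credit £8,000 → £17,820

£17,820 > £16,000, so the regular tax governs.

£17,820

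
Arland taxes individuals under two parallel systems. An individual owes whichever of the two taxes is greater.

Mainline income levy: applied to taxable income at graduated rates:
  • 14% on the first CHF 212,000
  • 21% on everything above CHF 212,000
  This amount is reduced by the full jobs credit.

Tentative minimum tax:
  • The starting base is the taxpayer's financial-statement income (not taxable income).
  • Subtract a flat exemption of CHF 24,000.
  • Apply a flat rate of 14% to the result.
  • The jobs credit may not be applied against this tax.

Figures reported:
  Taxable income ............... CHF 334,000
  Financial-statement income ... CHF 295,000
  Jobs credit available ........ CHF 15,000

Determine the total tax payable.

CHF 40,300

Mainline income levy:
  CHF 212,000 × 14% = CHF 29,680
  CHF 122,000 × 21% = CHF 25,620
  → CHF 55,300
  Less jobs credit CHF 15,000 → CHF 40,300

Tentative minimum tax:
  Base (financial-statement income): CHF 295,000
  Less exemption CHF 24,000 → base CHF 271,000
  CHF 271,000 × 14% = CHF 37,940

CHF 40,300 > CHF 37,940, so the mainline income levy governs.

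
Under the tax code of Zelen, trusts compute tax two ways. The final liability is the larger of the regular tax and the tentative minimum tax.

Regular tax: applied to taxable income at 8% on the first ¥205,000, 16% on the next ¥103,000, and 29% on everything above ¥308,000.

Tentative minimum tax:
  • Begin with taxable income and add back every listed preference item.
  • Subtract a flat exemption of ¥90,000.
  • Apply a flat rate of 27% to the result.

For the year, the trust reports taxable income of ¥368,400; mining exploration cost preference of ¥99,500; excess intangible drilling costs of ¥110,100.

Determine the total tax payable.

Tentative minimum tax:
  Adjusted income: ¥368,400 + ¥99,500 + ¥110,100 = ¥578,000
  Less exemption ¥90,000 → base ¥488,000
  ¥488,000 × 27% = ¥131,760

Regular tax:
  ¥205,000 × 8% = ¥16,400
  ¥103,000 × 16% = ¥16,480
  ¥60,400 × 29% = ¥17,516
  → ¥50,396

¥131,760 > ¥50,396, so the tentative minimum tax is the binding amount.

¥131,760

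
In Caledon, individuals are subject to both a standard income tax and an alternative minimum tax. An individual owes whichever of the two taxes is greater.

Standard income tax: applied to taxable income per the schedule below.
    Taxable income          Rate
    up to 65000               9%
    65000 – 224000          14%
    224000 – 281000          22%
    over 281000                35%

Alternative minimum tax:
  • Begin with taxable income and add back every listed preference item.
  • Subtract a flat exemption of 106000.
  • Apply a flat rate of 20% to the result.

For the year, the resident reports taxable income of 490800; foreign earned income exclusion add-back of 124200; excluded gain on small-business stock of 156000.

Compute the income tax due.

133000

Standard income tax:
  65000 × 9% = 5850
  159000 × 14% = 22260
  57000 × 22% = 12540
  209800 × 35% = 73430
  → 114080

Alternative minimum tax:
  Adjusted income: 490800 + 124200 + 156000 = 771000
  Less exemption 106000 → base 665000
  665000 × 20% = 133000

133000 > 114080, so the alternative minimum tax is the binding amount.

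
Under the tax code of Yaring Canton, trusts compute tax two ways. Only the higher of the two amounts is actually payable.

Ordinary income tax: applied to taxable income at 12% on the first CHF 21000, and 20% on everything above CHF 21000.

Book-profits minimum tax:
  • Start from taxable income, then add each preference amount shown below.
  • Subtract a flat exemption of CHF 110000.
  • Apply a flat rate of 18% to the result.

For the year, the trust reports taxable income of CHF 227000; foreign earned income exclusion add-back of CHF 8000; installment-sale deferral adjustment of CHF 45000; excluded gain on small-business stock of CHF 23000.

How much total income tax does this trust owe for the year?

CHF 43720

Book-profits minimum tax:
  Adjusted income: CHF 227000 + CHF 8000 + CHF 45000 + CHF 23000 = CHF 303000
  Less exemption CHF 110000 → base CHF 193000
  CHF 193000 × 18% = CHF 34740

Ordinary income tax:
  CHF 21000 × 12% = CHF 2520
  CHF 206000 × 20% = CHF 41200
  → CHF 43720

CHF 43720 > CHF 34740, so the ordinary income tax governs.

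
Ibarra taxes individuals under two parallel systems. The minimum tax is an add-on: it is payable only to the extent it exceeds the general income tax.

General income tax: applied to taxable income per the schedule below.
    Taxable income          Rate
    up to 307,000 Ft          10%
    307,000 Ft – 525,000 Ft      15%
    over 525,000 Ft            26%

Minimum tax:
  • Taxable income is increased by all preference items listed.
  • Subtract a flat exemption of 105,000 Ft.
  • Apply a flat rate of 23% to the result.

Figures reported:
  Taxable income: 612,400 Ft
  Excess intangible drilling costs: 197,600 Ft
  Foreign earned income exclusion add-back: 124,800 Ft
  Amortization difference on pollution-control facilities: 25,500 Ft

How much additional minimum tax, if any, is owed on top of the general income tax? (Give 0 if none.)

General income tax:
  307,000 Ft × 10% = 30,700 Ft
  218,000 Ft × 15% = 32,700 Ft
  87,400 Ft × 26% = 22,724 Ft
  → 86,124 Ft

Minimum tax:
  Adjusted income: 612,400 Ft + 197,600 Ft + 124,800 Ft + 25,500 Ft = 960,300 Ft
  Less exemption 105,000 Ft → base 855,300 Ft
  855,300 Ft × 23% = 196,719 Ft

Excess of minimum tax over general income tax: 196,719 Ft − 86,124 Ft = 110,595 Ft.

110,595 Ft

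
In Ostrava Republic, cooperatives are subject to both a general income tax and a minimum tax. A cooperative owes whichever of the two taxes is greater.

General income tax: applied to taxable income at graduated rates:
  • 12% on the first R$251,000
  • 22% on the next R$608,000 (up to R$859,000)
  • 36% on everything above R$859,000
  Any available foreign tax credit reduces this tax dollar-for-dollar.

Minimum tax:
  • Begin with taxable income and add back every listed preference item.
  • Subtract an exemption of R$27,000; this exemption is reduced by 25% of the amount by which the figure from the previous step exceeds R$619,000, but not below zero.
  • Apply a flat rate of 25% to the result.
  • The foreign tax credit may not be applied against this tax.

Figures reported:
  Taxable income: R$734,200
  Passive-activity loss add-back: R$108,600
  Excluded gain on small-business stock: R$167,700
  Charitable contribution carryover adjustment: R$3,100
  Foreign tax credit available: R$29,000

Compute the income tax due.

R$253,400

Minimum tax:
  Adjusted income: R$734,200 + R$108,600 + R$167,700 + R$3,100 = R$1,013,600
  Exemption: 25% × (R$1,013,600 − R$619,000) = R$98,650 ≥ R$27,000, so the exemption is fully phased out
  Base: R$1,013,600 − R$0 = R$1,013,600
  R$1,013,600 × 25% = R$253,400

General income tax:
  R$251,000 × 12% = R$30,120
  R$483,200 × 22% = R$106,304
  → R$136,424
  Less foreign tax credit R$29,000 → R$107,424

R$253,400 > R$107,424, so the minimum tax is the binding amount.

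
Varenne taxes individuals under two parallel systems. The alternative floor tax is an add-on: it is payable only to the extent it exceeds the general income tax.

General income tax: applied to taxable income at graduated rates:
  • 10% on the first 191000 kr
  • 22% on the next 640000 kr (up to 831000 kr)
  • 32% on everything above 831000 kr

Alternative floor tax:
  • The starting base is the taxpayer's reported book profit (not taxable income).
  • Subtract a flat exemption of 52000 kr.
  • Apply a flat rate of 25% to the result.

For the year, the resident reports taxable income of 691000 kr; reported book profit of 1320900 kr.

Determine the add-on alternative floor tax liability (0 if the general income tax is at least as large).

188125 kr

Alternative floor tax:
  Base (reported book profit): 1320900 kr
  Less exemption 52000 kr → base 1268900 kr
  1268900 kr × 25% = 317225 kr

General income tax:
  191000 kr × 10% = 19100 kr
  500000 kr × 22% = 110000 kr
  → 129100 kr

Excess of alternative floor tax over general income tax: 317225 kr − 129100 kr = 188125 kr.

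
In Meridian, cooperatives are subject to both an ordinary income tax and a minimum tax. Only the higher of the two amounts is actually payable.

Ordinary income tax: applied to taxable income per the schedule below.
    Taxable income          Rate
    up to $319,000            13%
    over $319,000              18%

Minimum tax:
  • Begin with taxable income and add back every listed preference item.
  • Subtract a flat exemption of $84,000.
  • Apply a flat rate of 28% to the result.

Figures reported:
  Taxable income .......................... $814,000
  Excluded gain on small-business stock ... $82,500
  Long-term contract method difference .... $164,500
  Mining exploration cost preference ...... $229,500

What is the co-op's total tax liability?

Ordinary income tax:
  $319,000 × 13% = $41,470
  $495,000 × 18% = $89,100
  → $130,570

Minimum tax:
  Adjusted income: $814,000 + $82,500 + $164,500 + $229,500 = $1,290,500
  Less exemption $84,000 → base $1,206,500
  $1,206,500 × 28% = $337,820

$337,820 > $130,570, so the minimum tax is the binding amount.

$337,820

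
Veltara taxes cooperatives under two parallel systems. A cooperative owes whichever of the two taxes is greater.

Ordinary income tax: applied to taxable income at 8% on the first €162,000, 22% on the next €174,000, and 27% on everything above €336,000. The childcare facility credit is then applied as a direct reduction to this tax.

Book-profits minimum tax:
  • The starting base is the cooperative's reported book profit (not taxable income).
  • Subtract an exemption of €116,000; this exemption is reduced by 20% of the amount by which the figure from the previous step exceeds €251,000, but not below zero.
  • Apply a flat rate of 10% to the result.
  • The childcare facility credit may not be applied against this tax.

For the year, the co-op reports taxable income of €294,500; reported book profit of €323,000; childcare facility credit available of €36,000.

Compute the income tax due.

€22,140

Ordinary income tax:
  €162,000 × 8% = €12,960
  €132,500 × 22% = €29,150
  → €42,110
  Less childcare facility credit €36,000 → €6,110

Book-profits minimum tax:
  Base (reported book profit): €323,000
  Exemption: €116,000 − 20% × (€323,000 − €251,000) = €116,000 − €14,400 = €101,600
  Base: €323,000 − €101,600 = €221,400
  €221,400 × 10% = €22,140

€22,140 > €6,110, so the book-profits minimum tax is the binding amount.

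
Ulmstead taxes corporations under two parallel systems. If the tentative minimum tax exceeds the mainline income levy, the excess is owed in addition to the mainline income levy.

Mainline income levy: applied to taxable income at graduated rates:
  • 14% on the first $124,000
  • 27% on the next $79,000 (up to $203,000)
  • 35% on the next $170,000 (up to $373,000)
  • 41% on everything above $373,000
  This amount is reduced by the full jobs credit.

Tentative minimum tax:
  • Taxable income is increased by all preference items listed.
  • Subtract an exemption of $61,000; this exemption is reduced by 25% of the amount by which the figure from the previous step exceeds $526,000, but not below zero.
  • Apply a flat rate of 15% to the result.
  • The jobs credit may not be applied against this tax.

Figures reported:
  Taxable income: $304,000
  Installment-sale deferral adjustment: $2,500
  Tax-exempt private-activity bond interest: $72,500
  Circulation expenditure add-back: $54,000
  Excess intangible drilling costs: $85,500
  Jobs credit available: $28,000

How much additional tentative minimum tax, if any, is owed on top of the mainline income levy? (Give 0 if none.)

$22,585

Tentative minimum tax:
  Adjusted income: $304,000 + $2,500 + $72,500 + $54,000 + $85,500 = $518,500
  Exemption: $518,500 ≤ $526,000, so full $61,000 applies
  Base: $518,500 − $61,000 = $457,500
  $457,500 × 15% = $68,625

Mainline income levy:
  $124,000 × 14% = $17,360
  $79,000 × 27% = $21,330
  $101,000 × 35% = $35,350
  → $74,040
  Less jobs credit $28,000 → $46,040

Excess of tentative minimum tax over mainline income levy: $68,625 − $46,040 = $22,585.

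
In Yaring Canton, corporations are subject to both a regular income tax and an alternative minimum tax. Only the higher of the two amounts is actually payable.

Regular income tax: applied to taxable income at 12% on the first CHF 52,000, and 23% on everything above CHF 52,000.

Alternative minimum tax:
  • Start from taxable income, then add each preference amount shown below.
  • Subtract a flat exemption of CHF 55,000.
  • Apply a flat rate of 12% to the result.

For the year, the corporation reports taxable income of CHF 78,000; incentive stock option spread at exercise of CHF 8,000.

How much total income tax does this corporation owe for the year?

CHF 12,220

Regular income tax:
  CHF 52,000 × 12% = CHF 6,240
  CHF 26,000 × 23% = CHF 5,980
  → CHF 12,220

Alternative minimum tax:
  Adjusted income: CHF 78,000 + CHF 8,000 = CHF 86,000
  Less exemption CHF 55,000 → base CHF 31,000
  CHF 31,000 × 12% = CHF 3,720

CHF 12,220 > CHF 3,720, so the regular income tax governs.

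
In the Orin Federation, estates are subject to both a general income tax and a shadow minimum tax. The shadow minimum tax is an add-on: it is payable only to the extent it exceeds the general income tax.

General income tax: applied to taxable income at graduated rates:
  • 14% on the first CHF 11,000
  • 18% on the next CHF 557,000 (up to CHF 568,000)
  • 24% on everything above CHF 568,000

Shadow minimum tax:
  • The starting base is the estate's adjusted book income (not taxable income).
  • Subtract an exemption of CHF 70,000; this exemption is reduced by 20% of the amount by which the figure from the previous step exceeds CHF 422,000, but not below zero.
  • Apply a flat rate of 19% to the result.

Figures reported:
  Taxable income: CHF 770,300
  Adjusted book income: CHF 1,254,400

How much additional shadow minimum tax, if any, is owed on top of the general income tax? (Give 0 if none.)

CHF 87,984

Shadow minimum tax:
  Base (adjusted book income): CHF 1,254,400
  Exemption: 20% × (CHF 1,254,400 − CHF 422,000) = CHF 166,480 ≥ CHF 70,000, so the exemption is fully phased out
  Base: CHF 1,254,400 − CHF 0 = CHF 1,254,400
  CHF 1,254,400 × 19% = CHF 238,336

General income tax:
  CHF 11,000 × 14% = CHF 1,540
  CHF 557,000 × 18% = CHF 100,260
  CHF 202,300 × 24% = CHF 48,552
  → CHF 150,352

Excess of shadow minimum tax over general income tax: CHF 238,336 − CHF 150,352 = CHF 87,984.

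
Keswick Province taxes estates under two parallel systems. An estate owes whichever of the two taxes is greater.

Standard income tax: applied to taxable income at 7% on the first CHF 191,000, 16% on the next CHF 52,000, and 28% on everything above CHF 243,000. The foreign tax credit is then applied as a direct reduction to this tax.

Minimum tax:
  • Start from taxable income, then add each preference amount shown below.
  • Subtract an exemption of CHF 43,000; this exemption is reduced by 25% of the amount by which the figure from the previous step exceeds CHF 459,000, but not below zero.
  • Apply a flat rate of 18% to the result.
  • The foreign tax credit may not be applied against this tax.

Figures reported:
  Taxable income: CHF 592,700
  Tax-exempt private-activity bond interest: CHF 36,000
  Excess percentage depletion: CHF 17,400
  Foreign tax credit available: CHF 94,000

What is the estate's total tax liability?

Minimum tax:
  Adjusted income: CHF 592,700 + CHF 36,000 + CHF 17,400 = CHF 646,100
  Exemption: 25% × (CHF 646,100 − CHF 459,000) = CHF 46,775 ≥ CHF 43,000, so the exemption is fully phased out
  Base: CHF 646,100 − CHF 0 = CHF 646,100
  CHF 646,100 × 18% = CHF 116,298

Standard income tax:
  CHF 191,000 × 7% = CHF 13,370
  CHF 52,000 × 16% = CHF 8,320
  CHF 349,700 × 28% = CHF 97,916
  → CHF 119,606
  Less foreign tax credit CHF 94,000 → CHF 25,606

CHF 116,298 > CHF 25,606, so the minimum tax is the binding amount.

CHF 116,298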